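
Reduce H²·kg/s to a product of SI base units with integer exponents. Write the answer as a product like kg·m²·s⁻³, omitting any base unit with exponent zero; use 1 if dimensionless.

H = Wb/A (inductance = flux per current),
    = kg·m²·s⁻²·A⁻².
So H² = kg²·m⁴·s⁻⁴·A⁻⁴.
Combining: s⁻¹·H²·kg = s⁻¹ · (kg²·m⁴·s⁻⁴·A⁻⁴) · kg = kg³·m⁴·s⁻⁵·A⁻⁴.

kg³·m⁴·s⁻⁵·A⁻⁴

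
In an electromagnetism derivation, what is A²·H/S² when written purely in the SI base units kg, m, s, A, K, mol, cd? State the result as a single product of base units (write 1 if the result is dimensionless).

S = 1/Ω (conductance is reciprocal resistance),
    = kg⁻¹·m⁻²·s³·A².
So S⁻² = kg²·m⁴·s⁻⁶·A⁻⁴.
H = Wb/A (inductance = flux per current),
    = kg·m²·s⁻²·A⁻².
Combining: S⁻²·A²·H = (kg²·m⁴·s⁻⁶·A⁻⁴) · A² · (kg·m²·s⁻²·A⁻²) = kg³·m⁶·s⁻⁸·A⁻⁴.

kg³·m⁶·s⁻⁸·A⁻⁴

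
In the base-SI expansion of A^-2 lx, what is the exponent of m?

lx = m⁻²·cd.
Combining: A⁻²·lx = A⁻² · (m⁻²·cd) = m⁻²·A⁻²·cd.
The exponent of m is -2.

-2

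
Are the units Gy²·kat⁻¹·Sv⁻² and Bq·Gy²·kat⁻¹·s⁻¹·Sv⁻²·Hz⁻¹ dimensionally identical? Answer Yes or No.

Left side:
  Gy = J/kg (absorbed dose = energy per mass),
      = m²·s⁻².
  So Gy² = m⁴·s⁻⁴.
  kat = mol/s = s⁻¹·mol (catalytic activity).
  So kat⁻¹ = s·mol⁻¹.
  Sv = J/kg (equivalent dose = energy per mass),
      = m²·s⁻².
  So Sv⁻² = m⁻⁴·s⁴.
  Combining: Gy²·kat⁻¹·Sv⁻² = (m⁴·s⁻⁴) · (s·mol⁻¹) · (m⁻⁴·s⁴) = s·mol⁻¹.
Right side:
  Bq = 1/s = s⁻¹ (activity is decays per second).
  Gy = J/kg (absorbed dose = energy per mass),
      = m²·s⁻².
  So Gy² = m⁴·s⁻⁴.
  kat = mol/s = s⁻¹·mol (catalytic activity).
  So kat⁻¹ = s·mol⁻¹.
  Sv = J/kg (equivalent dose = energy per mass),
      = m²·s⁻².
  So Sv⁻² = m⁻⁴·s⁴.
  Hz = 1/s = s⁻¹ (frequency is cycles per second).
  So Hz⁻¹ = s.
  Combining: Bq·Gy²·kat⁻¹·s⁻¹·Sv⁻²·Hz⁻¹ = s⁻¹ · (m⁴·s⁻⁴) · (s·mol⁻¹) · s⁻¹ · (m⁻⁴·s⁴) · s = mol⁻¹.
Left is s·mol⁻¹; right is mol⁻¹ — different.

No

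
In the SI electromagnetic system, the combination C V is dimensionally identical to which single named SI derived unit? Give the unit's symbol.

C = A·s = s·A (charge = current × time).
V = W/A (potential = power per current),
    = kg·m²·s⁻³·A⁻¹.
Combining: C·V = (s·A) · (kg·m²·s⁻³·A⁻¹) = kg·m²·s⁻².
kg·m²·s⁻² is the base-SI form of the joule.

J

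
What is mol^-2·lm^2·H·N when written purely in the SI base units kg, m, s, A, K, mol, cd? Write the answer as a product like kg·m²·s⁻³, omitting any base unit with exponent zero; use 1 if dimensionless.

lm = cd.
So lm² = cd².
H = kg·m²·s⁻²·A⁻².
N = kg·m·s⁻².
Combining: mol⁻²·lm²·H·N = mol⁻² · cd² · (kg·m²·s⁻²·A⁻²) · (kg·m·s⁻²) = kg²·m³·s⁻⁴·A⁻²·mol⁻²·cd².

kg²·m³·s⁻⁴·A⁻²·mol⁻²·cd²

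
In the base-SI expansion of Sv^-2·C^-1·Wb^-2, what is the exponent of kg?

Sv = m²·s⁻².
So Sv⁻² = m⁻⁴·s⁴.
C = s·A.
So C⁻¹ = s⁻¹·A⁻¹.
Wb = kg·m²·s⁻²·A⁻¹.
So Wb⁻² = kg⁻²·m⁻⁴·s⁴·A².
Combining: Sv⁻²·C⁻¹·Wb⁻² = (m⁻⁴·s⁴) · (s⁻¹·A⁻¹) · (kg⁻²·m⁻⁴·s⁴·A²) = kg⁻²·m⁻⁸·s⁷·A.
The exponent of kg is -2.

-2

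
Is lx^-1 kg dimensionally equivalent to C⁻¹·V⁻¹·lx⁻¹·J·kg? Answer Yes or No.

Left side:
  lx = m⁻²·cd.
  So lx⁻¹ = m²·cd⁻¹.
  Combining: lx⁻¹·kg = (m²·cd⁻¹) · kg = kg·m²·cd⁻¹.
Right side:
  C = A·s = s·A (charge = current × time).
  So C⁻¹ = s⁻¹·A⁻¹.
  V = W/A (potential = power per current),
      = kg·m²·s⁻³·A⁻¹.
  So V⁻¹ = kg⁻¹·m⁻²·s³·A.
  lx = lm/m² (illuminance = luminous flux per area),
      = m⁻²·cd.
  So lx⁻¹ = m²·cd⁻¹.
  J = N·m (work = force × distance),
      = kg·m²·s⁻².
  Combining: C⁻¹·V⁻¹·lx⁻¹·J·kg = (s⁻¹·A⁻¹) · (kg⁻¹·m⁻²·s³·A) · (m²·cd⁻¹) · (kg·m²·s⁻²) · kg = kg·m²·cd⁻¹.
Both reduce to kg·m²·cd⁻¹.

Yes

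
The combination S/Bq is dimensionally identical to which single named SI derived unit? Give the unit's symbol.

F

Bq = 1/s = s⁻¹ (activity is decays per second).
So Bq⁻¹ = s.
S = 1/Ω (conductance is reciprocal resistance),
    = kg⁻¹·m⁻²·s³·A².
Combining: Bq⁻¹·S = s · (kg⁻¹·m⁻²·s³·A²) = kg⁻¹·m⁻²·s⁴·A².
kg⁻¹·m⁻²·s⁴·A² is the base-SI form of the farad.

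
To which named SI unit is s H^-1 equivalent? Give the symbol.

H = kg·m²·s⁻²·A⁻².
So H⁻¹ = kg⁻¹·m⁻²·s²·A².
Combining: s·H⁻¹ = s · (kg⁻¹·m⁻²·s²·A²) = kg⁻¹·m⁻²·s³·A².
kg⁻¹·m⁻²·s³·A² is the base-SI form of the siemens.

S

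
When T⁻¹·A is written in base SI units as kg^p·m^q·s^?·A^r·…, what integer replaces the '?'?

T = Wb/m² (flux density = flux per area),
    = kg·s⁻²·A⁻¹.
So T⁻¹ = kg⁻¹·s²·A.
Combining: T⁻¹·A = (kg⁻¹·s²·A) · A = kg⁻¹·s²·A².
The exponent of s is 2.

2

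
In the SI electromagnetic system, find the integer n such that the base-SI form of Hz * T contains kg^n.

1

Hz = 1/s = s⁻¹ (frequency is cycles per second).
T = Wb/m² (flux density = flux per area),
    = kg·s⁻²·A⁻¹.
Combining: Hz·T = s⁻¹ · (kg·s⁻²·A⁻¹) = kg·s⁻³·A⁻¹.
The exponent of kg is 1.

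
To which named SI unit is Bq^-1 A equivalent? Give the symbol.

Bq = s⁻¹.
So Bq⁻¹ = s.
Combining: Bq⁻¹·A = s · A = s·A.
s·A is the base-SI form of the coulomb.

C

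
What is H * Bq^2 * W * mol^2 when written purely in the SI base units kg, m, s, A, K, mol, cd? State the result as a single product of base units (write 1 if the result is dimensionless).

H = kg·m²·s⁻²·A⁻².
Bq = s⁻¹.
So Bq² = s⁻².
W = kg·m²·s⁻³.
Combining: H·Bq²·W·mol² = (kg·m²·s⁻²·A⁻²) · s⁻² · (kg·m²·s⁻³) · mol² = kg²·m⁴·s⁻⁷·A⁻²·mol².

kg²·m⁴·s⁻⁷·A⁻²·mol²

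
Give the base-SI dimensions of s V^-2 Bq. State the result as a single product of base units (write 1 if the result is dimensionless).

V = W/A (potential = power per current),
    = kg·m²·s⁻³·A⁻¹.
So V⁻² = kg⁻²·m⁻⁴·s⁶·A².
Bq = 1/s = s⁻¹ (activity is decays per second).
Combining: s·V⁻²·Bq = s · (kg⁻²·m⁻⁴·s⁶·A²) · s⁻¹ = kg⁻²·m⁻⁴·s⁶·A².

kg⁻²·m⁻⁴·s⁶·A²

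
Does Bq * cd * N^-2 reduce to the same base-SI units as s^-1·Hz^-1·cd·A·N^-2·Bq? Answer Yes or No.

No

Left side:
  Bq = s⁻¹.
  N = kg·m·s⁻².
  So N⁻² = kg⁻²·m⁻²·s⁴.
  Combining: Bq·cd·N⁻² = s⁻¹ · cd · (kg⁻²·m⁻²·s⁴) = kg⁻²·m⁻²·s³·cd.
Right side:
  Hz = s⁻¹.
  So Hz⁻¹ = s.
  N = kg·m·s⁻².
  So N⁻² = kg⁻²·m⁻²·s⁴.
  Bq = s⁻¹.
  Combining: s⁻¹·Hz⁻¹·cd·A·N⁻²·Bq = s⁻¹ · s · cd · A · (kg⁻²·m⁻²·s⁴) · s⁻¹ = kg⁻²·m⁻²·s³·A·cd.
Left is kg⁻²·m⁻²·s³·cd; right is kg⁻²·m⁻²·s³·A·cd — different.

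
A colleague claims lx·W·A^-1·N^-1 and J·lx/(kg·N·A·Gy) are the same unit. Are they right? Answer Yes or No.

Left side:
  lx = lm/m² (illuminance = luminous flux per area),
      = m⁻²·cd.
  W = J/s (power = energy per time),
      = kg·m²·s⁻³.
  N = kg·m/s² = kg·m·s⁻² (force = mass × acceleration).
  So N⁻¹ = kg⁻¹·m⁻¹·s².
  Combining: lx·W·A⁻¹·N⁻¹ = (m⁻²·cd) · (kg·m²·s⁻³) · A⁻¹ · (kg⁻¹·m⁻¹·s²) = m⁻¹·s⁻¹·A⁻¹·cd.
Right side:
  N = kg·m·s⁻².
  So N⁻¹ = kg⁻¹·m⁻¹·s².
  Gy = m²·s⁻².
  So Gy⁻¹ = m⁻²·s².
  J = kg·m²·s⁻².
  lx = m⁻²·cd.
  Combining: kg⁻¹·N⁻¹·A⁻¹·Gy⁻¹·J·lx = kg⁻¹ · (kg⁻¹·m⁻¹·s²) · A⁻¹ · (m⁻²·s²) · (kg·m²·s⁻²) · (m⁻²·cd) = kg⁻¹·m⁻³·s²·A⁻¹·cd.
Left is m⁻¹·s⁻¹·A⁻¹·cd; right is kg⁻¹·m⁻³·s²·A⁻¹·cd — different.

No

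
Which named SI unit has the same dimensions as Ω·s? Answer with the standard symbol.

Ω = V/A (resistance = voltage per current),
    = kg·m²·s⁻³·A⁻².
Combining: Ω·s = (kg·m²·s⁻³·A⁻²) · s = kg·m²·s⁻²·A⁻².
kg·m²·s⁻²·A⁻² is the base-SI form of the henry.

H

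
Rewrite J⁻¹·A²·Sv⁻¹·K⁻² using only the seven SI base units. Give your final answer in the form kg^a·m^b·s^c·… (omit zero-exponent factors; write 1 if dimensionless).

J = N·m (work = force × distance),
    = kg·m²·s⁻².
So J⁻¹ = kg⁻¹·m⁻²·s².
Sv = J/kg (equivalent dose = energy per mass),
    = m²·s⁻².
So Sv⁻¹ = m⁻²·s².
Combining: J⁻¹·A²·Sv⁻¹·K⁻² = (kg⁻¹·m⁻²·s²) · A² · (m⁻²·s²) · K⁻² = kg⁻¹·m⁻⁴·s⁴·A²·K⁻².

kg⁻¹·m⁻⁴·s⁴·A²·K⁻²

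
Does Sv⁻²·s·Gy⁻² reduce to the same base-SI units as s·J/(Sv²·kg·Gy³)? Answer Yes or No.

Yes

Left side:
  Sv = J/kg (equivalent dose = energy per mass),
      = m²·s⁻².
  So Sv⁻² = m⁻⁴·s⁴.
  Gy = J/kg (absorbed dose = energy per mass),
      = m²·s⁻².
  So Gy⁻² = m⁻⁴·s⁴.
  Combining: Sv⁻²·s·Gy⁻² = (m⁻⁴·s⁴) · s · (m⁻⁴·s⁴) = m⁻⁸·s⁹.
Right side:
  Sv = m²·s⁻².
  So Sv⁻² = m⁻⁴·s⁴.
  J = kg·m²·s⁻².
  Gy = m²·s⁻².
  So Gy⁻³ = m⁻⁶·s⁶.
  Combining: Sv⁻²·s·kg⁻¹·J·Gy⁻³ = (m⁻⁴·s⁴) · s · kg⁻¹ · (kg·m²·s⁻²) · (m⁻⁶·s⁶) = m⁻⁸·s⁹.
Both reduce to m⁻⁸·s⁹.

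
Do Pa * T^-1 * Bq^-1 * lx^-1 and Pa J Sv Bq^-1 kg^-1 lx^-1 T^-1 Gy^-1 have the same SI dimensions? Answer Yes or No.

Left side:
  Pa = kg·m⁻¹·s⁻².
  T = kg·s⁻²·A⁻¹.
  So T⁻¹ = kg⁻¹·s²·A.
  Bq = s⁻¹.
  So Bq⁻¹ = s.
  lx = m⁻²·cd.
  So lx⁻¹ = m²·cd⁻¹.
  Combining: Pa·T⁻¹·Bq⁻¹·lx⁻¹ = (kg·m⁻¹·s⁻²) · (kg⁻¹·s²·A) · s · (m²·cd⁻¹) = m·s·A·cd⁻¹.
Right side:
  Pa = kg·m⁻¹·s⁻².
  J = kg·m²·s⁻².
  Sv = m²·s⁻².
  Bq = s⁻¹.
  So Bq⁻¹ = s.
  lx = m⁻²·cd.
  So lx⁻¹ = m²·cd⁻¹.
  T = kg·s⁻²·A⁻¹.
  So T⁻¹ = kg⁻¹·s²·A.
  Gy = m²·s⁻².
  So Gy⁻¹ = m⁻²·s².
  Combining: Pa·J·Sv·Bq⁻¹·kg⁻¹·lx⁻¹·T⁻¹·Gy⁻¹ = (kg·m⁻¹·s⁻²) · (kg·m²·s⁻²) · (m²·s⁻²) · s · kg⁻¹ · (m²·cd⁻¹) · (kg⁻¹·s²·A) · (m⁻²·s²) = m³·s⁻¹·A·cd⁻¹.
Left is m·s·A·cd⁻¹; right is m³·s⁻¹·A·cd⁻¹ — different.

No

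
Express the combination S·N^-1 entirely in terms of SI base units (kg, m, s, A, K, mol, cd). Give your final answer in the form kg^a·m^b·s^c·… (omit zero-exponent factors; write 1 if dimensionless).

kg⁻²·m⁻³·s⁵·A²

S = 1/Ω (conductance is reciprocal resistance),
    = kg⁻¹·m⁻²·s³·A².
N = kg·m/s² = kg·m·s⁻² (force = mass × acceleration).
So N⁻¹ = kg⁻¹·m⁻¹·s².
Combining: S·N⁻¹ = (kg⁻¹·m⁻²·s³·A²) · (kg⁻¹·m⁻¹·s²) = kg⁻²·m⁻³·s⁵·A².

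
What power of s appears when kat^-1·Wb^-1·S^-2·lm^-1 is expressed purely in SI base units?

kat = mol/s = s⁻¹·mol (catalytic activity).
So kat⁻¹ = s·mol⁻¹.
Wb = V·s (flux: a volt is a weber per second),
    = kg·m²·s⁻²·A⁻¹.
So Wb⁻¹ = kg⁻¹·m⁻²·s²·A.
S = 1/Ω (conductance is reciprocal resistance),
    = kg⁻¹·m⁻²·s³·A².
So S⁻² = kg²·m⁴·s⁻⁶·A⁻⁴.
lm = cd·sr = cd (luminous flux; sr is dimensionless).
So lm⁻¹ = cd⁻¹.
Combining: kat⁻¹·Wb⁻¹·S⁻²·lm⁻¹ = (s·mol⁻¹) · (kg⁻¹·m⁻²·s²·A) · (kg²·m⁴·s⁻⁶·A⁻⁴) · cd⁻¹ = kg·m²·s⁻³·A⁻³·mol⁻¹·cd⁻¹.
The exponent of s is -3.

-3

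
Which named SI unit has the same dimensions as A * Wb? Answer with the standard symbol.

Wb = kg·m²·s⁻²·A⁻¹.
Combining: A·Wb = A · (kg·m²·s⁻²·A⁻¹) = kg·m²·s⁻².
kg·m²·s⁻² is the base-SI form of the joule.

J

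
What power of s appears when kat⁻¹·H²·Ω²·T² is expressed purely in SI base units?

-13

kat = s⁻¹·mol.
So kat⁻¹ = s·mol⁻¹.
H = kg·m²·s⁻²·A⁻².
So H² = kg²·m⁴·s⁻⁴·A⁻⁴.
Ω = kg·m²·s⁻³·A⁻².
So Ω² = kg²·m⁴·s⁻⁶·A⁻⁴.
T = kg·s⁻²·A⁻¹.
So T² = kg²·s⁻⁴·A⁻².
Combining: kat⁻¹·H²·Ω²·T² = (s·mol⁻¹) · (kg²·m⁴·s⁻⁴·A⁻⁴) · (kg²·m⁴·s⁻⁶·A⁻⁴) · (kg²·s⁻⁴·A⁻²) = kg⁶·m⁸·s⁻¹³·A⁻¹⁰·mol⁻¹.
The exponent of s is -13.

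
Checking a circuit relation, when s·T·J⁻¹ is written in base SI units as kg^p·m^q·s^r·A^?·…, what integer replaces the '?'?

-1

T = kg·s⁻²·A⁻¹.
J = kg·m²·s⁻².
So J⁻¹ = kg⁻¹·m⁻²·s².
Combining: s·T·J⁻¹ = s · (kg·s⁻²·A⁻¹) · (kg⁻¹·m⁻²·s²) = m⁻²·s·A⁻¹.
The exponent of A is -1.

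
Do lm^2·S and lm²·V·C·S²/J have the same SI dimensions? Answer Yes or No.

No

Left side:
  lm = cd·sr = cd (luminous flux; sr is dimensionless).
  So lm² = cd².
  S = 1/Ω (conductance is reciprocal resistance),
      = kg⁻¹·m⁻²·s³·A².
  Combining: lm²·S = cd² · (kg⁻¹·m⁻²·s³·A²) = kg⁻¹·m⁻²·s³·A²·cd².
Right side:
  lm = cd.
  So lm² = cd².
  J = kg·m²·s⁻².
  So J⁻¹ = kg⁻¹·m⁻²·s².
  V = kg·m²·s⁻³·A⁻¹.
  C = s·A.
  S = kg⁻¹·m⁻²·s³·A².
  So S² = kg⁻²·m⁻⁴·s⁶·A⁴.
  Combining: lm²·J⁻¹·V·C·S² = cd² · (kg⁻¹·m⁻²·s²) · (kg·m²·s⁻³·A⁻¹) · (s·A) · (kg⁻²·m⁻⁴·s⁶·A⁴) = kg⁻²·m⁻⁴·s⁶·A⁴·cd².
Left is kg⁻¹·m⁻²·s³·A²·cd²; right is kg⁻²·m⁻⁴·s⁶·A⁴·cd² — different.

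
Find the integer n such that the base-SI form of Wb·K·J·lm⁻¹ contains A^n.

-1

Wb = V·s (flux: a volt is a weber per second),
    = kg·m²·s⁻²·A⁻¹.
J = N·m (work = force × distance),
    = kg·m²·s⁻².
lm = cd·sr = cd (luminous flux; sr is dimensionless).
So lm⁻¹ = cd⁻¹.
Combining: Wb·K·J·lm⁻¹ = (kg·m²·s⁻²·A⁻¹) · K · (kg·m²·s⁻²) · cd⁻¹ = kg²·m⁴·s⁻⁴·A⁻¹·K·cd⁻¹.
The exponent of A is -1.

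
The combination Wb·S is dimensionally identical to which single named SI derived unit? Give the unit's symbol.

C

Wb = kg·m²·s⁻²·A⁻¹.
S = kg⁻¹·m⁻²·s³·A².
Combining: Wb·S = (kg·m²·s⁻²·A⁻¹) · (kg⁻¹·m⁻²·s³·A²) = s·A.
s·A is the base-SI form of the coulomb.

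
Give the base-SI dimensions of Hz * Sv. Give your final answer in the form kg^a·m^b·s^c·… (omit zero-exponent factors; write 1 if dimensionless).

m²·s⁻³

Hz = 1/s = s⁻¹ (frequency is cycles per second).
Sv = J/kg (equivalent dose = energy per mass),
    = m²·s⁻².
Combining: Hz·Sv = s⁻¹ · (m²·s⁻²) = m²·s⁻³.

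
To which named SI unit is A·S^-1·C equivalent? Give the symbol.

J

S = kg⁻¹·m⁻²·s³·A².
So S⁻¹ = kg·m²·s⁻³·A⁻².
C = s·A.
Combining: A·S⁻¹·C = A · (kg·m²·s⁻³·A⁻²) · (s·A) = kg·m²·s⁻².
kg·m²·s⁻² is the base-SI form of the joule.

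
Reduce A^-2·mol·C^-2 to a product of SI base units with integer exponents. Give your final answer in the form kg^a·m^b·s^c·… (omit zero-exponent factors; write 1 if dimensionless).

s⁻²·A⁻⁴·mol

C = A·s = s·A (charge = current × time).
So C⁻² = s⁻²·A⁻².
Combining: A⁻²·mol·C⁻² = A⁻² · mol · (s⁻²·A⁻²) = s⁻²·A⁻⁴·mol.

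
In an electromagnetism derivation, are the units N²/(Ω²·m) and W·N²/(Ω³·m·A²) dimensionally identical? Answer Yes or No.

Yes

Left side:
  Ω = kg·m²·s⁻³·A⁻².
  So Ω⁻² = kg⁻²·m⁻⁴·s⁶·A⁴.
  N = kg·m·s⁻².
  So N² = kg²·m²·s⁻⁴.
  Combining: Ω⁻²·N²·m⁻¹ = (kg⁻²·m⁻⁴·s⁶·A⁴) · (kg²·m²·s⁻⁴) · m⁻¹ = m⁻³·s²·A⁴.
Right side:
  W = J/s (power = energy per time),
      = kg·m²·s⁻³.
  Ω = V/A (resistance = voltage per current),
      = kg·m²·s⁻³·A⁻².
  So Ω⁻³ = kg⁻³·m⁻⁶·s⁹·A⁶.
  N = kg·m/s² = kg·m·s⁻² (force = mass × acceleration).
  So N² = kg²·m²·s⁻⁴.
  Combining: W·Ω⁻³·m⁻¹·N²·A⁻² = (kg·m²·s⁻³) · (kg⁻³·m⁻⁶·s⁹·A⁶) · m⁻¹ · (kg²·m²·s⁻⁴) · A⁻² = m⁻³·s²·A⁴.
Both reduce to m⁻³·s²·A⁴.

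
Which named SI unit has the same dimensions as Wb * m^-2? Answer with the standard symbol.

T

Wb = V·s (flux: a volt is a weber per second),
    = kg·m²·s⁻²·A⁻¹.
Combining: Wb·m⁻² = (kg·m²·s⁻²·A⁻¹) · m⁻² = kg·s⁻²·A⁻¹.
kg·s⁻²·A⁻¹ is the base-SI form of the tesla.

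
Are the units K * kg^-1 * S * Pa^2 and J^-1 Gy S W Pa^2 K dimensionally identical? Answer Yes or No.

No

Left side:
  S = 1/Ω (conductance is reciprocal resistance),
      = kg⁻¹·m⁻²·s³·A².
  Pa = N/m² (pressure = force per area),
      = kg·m⁻¹·s⁻².
  So Pa² = kg²·m⁻²·s⁻⁴.
  Combining: K·kg⁻¹·S·Pa² = K · kg⁻¹ · (kg⁻¹·m⁻²·s³·A²) · (kg²·m⁻²·s⁻⁴) = m⁻⁴·s⁻¹·A²·K.
Right side:
  J = N·m (work = force × distance),
      = kg·m²·s⁻².
  So J⁻¹ = kg⁻¹·m⁻²·s².
  Gy = J/kg (absorbed dose = energy per mass),
      = m²·s⁻².
  S = 1/Ω (conductance is reciprocal resistance),
      = kg⁻¹·m⁻²·s³·A².
  W = J/s (power = energy per time),
      = kg·m²·s⁻³.
  Pa = N/m² (pressure = force per area),
      = kg·m⁻¹·s⁻².
  So Pa² = kg²·m⁻²·s⁻⁴.
  Combining: J⁻¹·Gy·S·W·Pa²·K = (kg⁻¹·m⁻²·s²) · (m²·s⁻²) · (kg⁻¹·m⁻²·s³·A²) · (kg·m²·s⁻³) · (kg²·m⁻²·s⁻⁴) · K = kg·m⁻²·s⁻⁴·A²·K.
Left is m⁻⁴·s⁻¹·A²·K; right is kg·m⁻²·s⁻⁴·A²·K — different.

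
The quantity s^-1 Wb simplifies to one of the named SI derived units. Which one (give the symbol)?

V

Wb = kg·m²·s⁻²·A⁻¹.
Combining: s⁻¹·Wb = s⁻¹ · (kg·m²·s⁻²·A⁻¹) = kg·m²·s⁻³·A⁻¹.
kg·m²·s⁻³·A⁻¹ is the base-SI form of the volt.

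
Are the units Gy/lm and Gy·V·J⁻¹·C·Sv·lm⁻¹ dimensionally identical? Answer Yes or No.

Left side:
  Gy = m²·s⁻².
  lm = cd.
  So lm⁻¹ = cd⁻¹.
  Combining: Gy·lm⁻¹ = (m²·s⁻²) · cd⁻¹ = m²·s⁻²·cd⁻¹.
Right side:
  Gy = J/kg (absorbed dose = energy per mass),
      = m²·s⁻².
  V = W/A (potential = power per current),
      = kg·m²·s⁻³·A⁻¹.
  J = N·m (work = force × distance),
      = kg·m²·s⁻².
  So J⁻¹ = kg⁻¹·m⁻²·s².
  C = A·s = s·A (charge = current × time).
  Sv = J/kg (equivalent dose = energy per mass),
      = m²·s⁻².
  lm = cd·sr = cd (luminous flux; sr is dimensionless).
  So lm⁻¹ = cd⁻¹.
  Combining: Gy·V·J⁻¹·C·Sv·lm⁻¹ = (m²·s⁻²) · (kg·m²·s⁻³·A⁻¹) · (kg⁻¹·m⁻²·s²) · (s·A) · (m²·s⁻²) · cd⁻¹ = m⁴·s⁻⁴·cd⁻¹.
Left is m²·s⁻²·cd⁻¹; right is m⁴·s⁻⁴·cd⁻¹ — different.

No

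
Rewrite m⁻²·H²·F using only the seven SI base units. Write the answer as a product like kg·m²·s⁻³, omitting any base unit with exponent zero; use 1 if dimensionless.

kg·A⁻²

H = kg·m²·s⁻²·A⁻².
So H² = kg²·m⁴·s⁻⁴·A⁻⁴.
F = kg⁻¹·m⁻²·s⁴·A².
Combining: m⁻²·H²·F = m⁻² · (kg²·m⁴·s⁻⁴·A⁻⁴) · (kg⁻¹·m⁻²·s⁴·A²) = kg·A⁻².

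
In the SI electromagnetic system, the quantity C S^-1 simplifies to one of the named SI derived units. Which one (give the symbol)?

Wb

C = s·A.
S = kg⁻¹·m⁻²·s³·A².
So S⁻¹ = kg·m²·s⁻³·A⁻².
Combining: C·S⁻¹ = (s·A) · (kg·m²·s⁻³·A⁻²) = kg·m²·s⁻²·A⁻¹.
kg·m²·s⁻²·A⁻¹ is the base-SI form of the weber.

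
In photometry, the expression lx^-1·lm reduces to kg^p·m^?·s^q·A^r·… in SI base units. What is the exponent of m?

2

lx = lm/m² (illuminance = luminous flux per area),
    = m⁻²·cd.
So lx⁻¹ = m²·cd⁻¹.
lm = cd·sr = cd (luminous flux; sr is dimensionless).
Combining: lx⁻¹·lm = (m²·cd⁻¹) · cd = m².
The exponent of m is 2.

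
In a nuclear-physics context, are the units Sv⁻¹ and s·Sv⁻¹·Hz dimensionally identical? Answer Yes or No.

Left side:
  Sv = m²·s⁻².
  So Sv⁻¹ = m⁻²·s².
Right side:
  Sv = J/kg (equivalent dose = energy per mass),
      = m²·s⁻².
  So Sv⁻¹ = m⁻²·s².
  Hz = 1/s = s⁻¹ (frequency is cycles per second).
  Combining: s·Sv⁻¹·Hz = s · (m⁻²·s²) · s⁻¹ = m⁻²·s².
Both reduce to m⁻²·s².

Yes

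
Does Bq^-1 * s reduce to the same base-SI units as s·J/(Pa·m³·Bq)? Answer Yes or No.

Yes

Left side:
  Bq = 1/s = s⁻¹ (activity is decays per second).
  So Bq⁻¹ = s.
  Combining: Bq⁻¹·s = s · s = s².
Right side:
  Pa = N/m² (pressure = force per area),
      = kg·m⁻¹·s⁻².
  So Pa⁻¹ = kg⁻¹·m·s².
  J = N·m (work = force × distance),
      = kg·m²·s⁻².
  Bq = 1/s = s⁻¹ (activity is decays per second).
  So Bq⁻¹ = s.
  Combining: s·Pa⁻¹·J·m⁻³·Bq⁻¹ = s · (kg⁻¹·m·s²) · (kg·m²·s⁻²) · m⁻³ · s = s².
Both reduce to s².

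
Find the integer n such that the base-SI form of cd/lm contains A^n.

lm = cd·sr = cd (luminous flux; sr is dimensionless).
So lm⁻¹ = cd⁻¹.
Combining: cd·lm⁻¹ = cd · cd⁻¹ = 1.
The exponent of A is 0.

0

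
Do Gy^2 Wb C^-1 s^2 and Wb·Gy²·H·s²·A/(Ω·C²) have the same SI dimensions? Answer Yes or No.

Left side:
  Gy = J/kg (absorbed dose = energy per mass),
      = m²·s⁻².
  So Gy² = m⁴·s⁻⁴.
  Wb = V·s (flux: a volt is a weber per second),
      = kg·m²·s⁻²·A⁻¹.
  C = A·s = s·A (charge = current × time).
  So C⁻¹ = s⁻¹·A⁻¹.
  Combining: Gy²·Wb·C⁻¹·s² = (m⁴·s⁻⁴) · (kg·m²·s⁻²·A⁻¹) · (s⁻¹·A⁻¹) · s² = kg·m⁶·s⁻⁵·A⁻².
Right side:
  Wb = kg·m²·s⁻²·A⁻¹.
  Gy = m²·s⁻².
  So Gy² = m⁴·s⁻⁴.
  Ω = kg·m²·s⁻³·A⁻².
  So Ω⁻¹ = kg⁻¹·m⁻²·s³·A².
  C = s·A.
  So C⁻² = s⁻²·A⁻².
  H = kg·m²·s⁻²·A⁻².
  Combining: Wb·Gy²·Ω⁻¹·C⁻²·H·s²·A = (kg·m²·s⁻²·A⁻¹) · (m⁴·s⁻⁴) · (kg⁻¹·m⁻²·s³·A²) · (s⁻²·A⁻²) · (kg·m²·s⁻²·A⁻²) · s² · A = kg·m⁶·s⁻⁵·A⁻².
Both reduce to kg·m⁶·s⁻⁵·A⁻².

Yes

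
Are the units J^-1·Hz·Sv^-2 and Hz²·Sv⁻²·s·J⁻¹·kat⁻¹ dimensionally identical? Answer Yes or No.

Left side:
  J = kg·m²·s⁻².
  So J⁻¹ = kg⁻¹·m⁻²·s².
  Hz = s⁻¹.
  Sv = m²·s⁻².
  So Sv⁻² = m⁻⁴·s⁴.
  Combining: J⁻¹·Hz·Sv⁻² = (kg⁻¹·m⁻²·s²) · s⁻¹ · (m⁻⁴·s⁴) = kg⁻¹·m⁻⁶·s⁵.
Right side:
  Hz = 1/s = s⁻¹ (frequency is cycles per second).
  So Hz² = s⁻².
  Sv = J/kg (equivalent dose = energy per mass),
      = m²·s⁻².
  So Sv⁻² = m⁻⁴·s⁴.
  J = N·m (work = force × distance),
      = kg·m²·s⁻².
  So J⁻¹ = kg⁻¹·m⁻²·s².
  kat = mol/s = s⁻¹·mol (catalytic activity).
  So kat⁻¹ = s·mol⁻¹.
  Combining: Hz²·Sv⁻²·s·J⁻¹·kat⁻¹ = s⁻² · (m⁻⁴·s⁴) · s · (kg⁻¹·m⁻²·s²) · (s·mol⁻¹) = kg⁻¹·m⁻⁶·s⁶·mol⁻¹.
Left is kg⁻¹·m⁻⁶·s⁵; right is kg⁻¹·m⁻⁶·s⁶·mol⁻¹ — different.

No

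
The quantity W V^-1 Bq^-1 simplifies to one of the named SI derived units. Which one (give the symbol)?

C

W = kg·m²·s⁻³.
V = kg·m²·s⁻³·A⁻¹.
So V⁻¹ = kg⁻¹·m⁻²·s³·A.
Bq = s⁻¹.
So Bq⁻¹ = s.
Combining: W·V⁻¹·Bq⁻¹ = (kg·m²·s⁻³) · (kg⁻¹·m⁻²·s³·A) · s = s·A.
s·A is the base-SI form of the coulomb.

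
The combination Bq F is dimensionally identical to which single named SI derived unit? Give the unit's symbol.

S

Bq = 1/s = s⁻¹ (activity is decays per second).
F = C/V (capacitance = charge per voltage),
    = A·s/(kg·m²·s⁻³·A⁻¹) (substituting C and V),
    = kg⁻¹·m⁻²·s⁴·A².
Combining: Bq·F = s⁻¹ · (kg⁻¹·m⁻²·s⁴·A²) = kg⁻¹·m⁻²·s³·A².
kg⁻¹·m⁻²·s³·A² is the base-SI form of the siemens.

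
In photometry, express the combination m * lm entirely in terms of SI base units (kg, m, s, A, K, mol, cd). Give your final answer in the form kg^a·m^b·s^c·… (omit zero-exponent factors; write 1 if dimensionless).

lm = cd·sr = cd (luminous flux; sr is dimensionless).
Combining: m·lm = m · cd = m·cd.

m·cd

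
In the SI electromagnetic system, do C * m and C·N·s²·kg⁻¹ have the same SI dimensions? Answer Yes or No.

Yes

Left side:
  C = s·A.
  Combining: C·m = (s·A) · m = m·s·A.
Right side:
  C = A·s = s·A (charge = current × time).
  N = kg·m/s² = kg·m·s⁻² (force = mass × acceleration).
  Combining: C·N·s²·kg⁻¹ = (s·A) · (kg·m·s⁻²) · s² · kg⁻¹ = m·s·A.
Both reduce to m·s·A.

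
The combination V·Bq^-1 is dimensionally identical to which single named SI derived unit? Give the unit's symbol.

Wb

V = kg·m²·s⁻³·A⁻¹.
Bq = s⁻¹.
So Bq⁻¹ = s.
Combining: V·Bq⁻¹ = (kg·m²·s⁻³·A⁻¹) · s = kg·m²·s⁻²·A⁻¹.
kg·m²·s⁻²·A⁻¹ is the base-SI form of the weber.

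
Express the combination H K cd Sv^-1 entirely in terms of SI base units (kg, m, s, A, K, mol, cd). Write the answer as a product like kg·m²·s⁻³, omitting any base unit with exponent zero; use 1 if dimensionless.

kg·A⁻²·K·cd

H = Wb/A (inductance = flux per current),
    = kg·m²·s⁻²·A⁻².
Sv = J/kg (equivalent dose = energy per mass),
    = m²·s⁻².
So Sv⁻¹ = m⁻²·s².
Combining: H·K·cd·Sv⁻¹ = (kg·m²·s⁻²·A⁻²) · K · cd · (m⁻²·s²) = kg·A⁻²·K·cd.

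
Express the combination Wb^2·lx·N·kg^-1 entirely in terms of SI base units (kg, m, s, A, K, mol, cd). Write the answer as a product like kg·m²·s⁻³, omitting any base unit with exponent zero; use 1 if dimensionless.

Wb = V·s (flux: a volt is a weber per second),
    = kg·m²·s⁻²·A⁻¹.
So Wb² = kg²·m⁴·s⁻⁴·A⁻².
lx = lm/m² (illuminance = luminous flux per area),
    = m⁻²·cd.
N = kg·m/s² = kg·m·s⁻² (force = mass × acceleration).
Combining: Wb²·lx·N·kg⁻¹ = (kg²·m⁴·s⁻⁴·A⁻²) · (m⁻²·cd) · (kg·m·s⁻²) · kg⁻¹ = kg²·m³·s⁻⁶·A⁻²·cd.

kg²·m³·s⁻⁶·A⁻²·cd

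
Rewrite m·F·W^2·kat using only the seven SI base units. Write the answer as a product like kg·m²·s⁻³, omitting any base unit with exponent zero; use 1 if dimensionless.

kg·m³·s⁻³·A²·mol

F = kg⁻¹·m⁻²·s⁴·A².
W = kg·m²·s⁻³.
So W² = kg²·m⁴·s⁻⁶.
kat = s⁻¹·mol.
Combining: m·F·W²·kat = m · (kg⁻¹·m⁻²·s⁴·A²) · (kg²·m⁴·s⁻⁶) · (s⁻¹·mol) = kg·m³·s⁻³·A²·mol.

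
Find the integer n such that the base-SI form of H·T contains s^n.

-4

H = kg·m²·s⁻²·A⁻².
T = kg·s⁻²·A⁻¹.
Combining: H·T = (kg·m²·s⁻²·A⁻²) · (kg·s⁻²·A⁻¹) = kg²·m²·s⁻⁴·A⁻³.
The exponent of s is -4.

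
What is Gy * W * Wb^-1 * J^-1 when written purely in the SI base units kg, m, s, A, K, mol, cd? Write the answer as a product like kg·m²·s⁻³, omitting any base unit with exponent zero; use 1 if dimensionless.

Gy = m²·s⁻².
W = kg·m²·s⁻³.
Wb = kg·m²·s⁻²·A⁻¹.
So Wb⁻¹ = kg⁻¹·m⁻²·s²·A.
J = kg·m²·s⁻².
So J⁻¹ = kg⁻¹·m⁻²·s².
Combining: Gy·W·Wb⁻¹·J⁻¹ = (m²·s⁻²) · (kg·m²·s⁻³) · (kg⁻¹·m⁻²·s²·A) · (kg⁻¹·m⁻²·s²) = kg⁻¹·s⁻¹·A.

kg⁻¹·s⁻¹·A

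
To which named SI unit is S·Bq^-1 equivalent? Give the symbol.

S = kg⁻¹·m⁻²·s³·A².
Bq = s⁻¹.
So Bq⁻¹ = s.
Combining: S·Bq⁻¹ = (kg⁻¹·m⁻²·s³·A²) · s = kg⁻¹·m⁻²·s⁴·A².
kg⁻¹·m⁻²·s⁴·A² is the base-SI form of the farad.

F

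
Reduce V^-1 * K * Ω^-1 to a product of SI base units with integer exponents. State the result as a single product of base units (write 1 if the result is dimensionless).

kg⁻²·m⁻⁴·s⁶·A³·K

V = kg·m²·s⁻³·A⁻¹.
So V⁻¹ = kg⁻¹·m⁻²·s³·A.
Ω = kg·m²·s⁻³·A⁻².
So Ω⁻¹ = kg⁻¹·m⁻²·s³·A².
Combining: V⁻¹·K·Ω⁻¹ = (kg⁻¹·m⁻²·s³·A) · K · (kg⁻¹·m⁻²·s³·A²) = kg⁻²·m⁻⁴·s⁶·A³·K.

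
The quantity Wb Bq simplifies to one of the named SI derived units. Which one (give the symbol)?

Wb = V·s (flux: a volt is a weber per second),
    = kg·m²·s⁻²·A⁻¹.
Bq = 1/s = s⁻¹ (activity is decays per second).
Combining: Wb·Bq = (kg·m²·s⁻²·A⁻¹) · s⁻¹ = kg·m²·s⁻³·A⁻¹.
kg·m²·s⁻³·A⁻¹ is the base-SI form of the volt.

V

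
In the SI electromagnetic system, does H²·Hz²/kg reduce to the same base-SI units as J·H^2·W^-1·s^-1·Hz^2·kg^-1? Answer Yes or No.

Yes

Left side:
  H = Wb/A (inductance = flux per current),
      = kg·m²·s⁻²·A⁻².
  So H² = kg²·m⁴·s⁻⁴·A⁻⁴.
  Hz = 1/s = s⁻¹ (frequency is cycles per second).
  So Hz² = s⁻².
  Combining: kg⁻¹·H²·Hz² = kg⁻¹ · (kg²·m⁴·s⁻⁴·A⁻⁴) · s⁻² = kg·m⁴·s⁻⁶·A⁻⁴.
Right side:
  J = kg·m²·s⁻².
  H = kg·m²·s⁻²·A⁻².
  So H² = kg²·m⁴·s⁻⁴·A⁻⁴.
  W = kg·m²·s⁻³.
  So W⁻¹ = kg⁻¹·m⁻²·s³.
  Hz = s⁻¹.
  So Hz² = s⁻².
  Combining: J·H²·W⁻¹·s⁻¹·Hz²·kg⁻¹ = (kg·m²·s⁻²) · (kg²·m⁴·s⁻⁴·A⁻⁴) · (kg⁻¹·m⁻²·s³) · s⁻¹ · s⁻² · kg⁻¹ = kg·m⁴·s⁻⁶·A⁻⁴.
Both reduce to kg·m⁴·s⁻⁶·A⁻⁴.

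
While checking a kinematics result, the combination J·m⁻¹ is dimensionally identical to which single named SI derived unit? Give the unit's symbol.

N

J = N·m (work = force × distance),
    = kg·m²·s⁻².
Combining: J·m⁻¹ = (kg·m²·s⁻²) · m⁻¹ = kg·m·s⁻².
kg·m·s⁻² is the base-SI form of the newton.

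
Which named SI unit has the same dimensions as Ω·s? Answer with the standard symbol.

H

Ω = kg·m²·s⁻³·A⁻².
Combining: Ω·s = (kg·m²·s⁻³·A⁻²) · s = kg·m²·s⁻²·A⁻².
kg·m²·s⁻²·A⁻² is the base-SI form of the henry.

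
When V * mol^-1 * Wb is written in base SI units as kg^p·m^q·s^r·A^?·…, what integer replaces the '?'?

-2

V = W/A (potential = power per current),
    = kg·m²·s⁻³·A⁻¹.
Wb = V·s (flux: a volt is a weber per second),
    = kg·m²·s⁻²·A⁻¹.
Combining: V·mol⁻¹·Wb = (kg·m²·s⁻³·A⁻¹) · mol⁻¹ · (kg·m²·s⁻²·A⁻¹) = kg²·m⁴·s⁻⁵·A⁻²·mol⁻¹.
The exponent of A is -2.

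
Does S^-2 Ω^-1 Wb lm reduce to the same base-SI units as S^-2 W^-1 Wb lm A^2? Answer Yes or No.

Yes

Left side:
  S = kg⁻¹·m⁻²·s³·A².
  So S⁻² = kg²·m⁴·s⁻⁶·A⁻⁴.
  Ω = kg·m²·s⁻³·A⁻².
  So Ω⁻¹ = kg⁻¹·m⁻²·s³·A².
  Wb = kg·m²·s⁻²·A⁻¹.
  lm = cd.
  Combining: S⁻²·Ω⁻¹·Wb·lm = (kg²·m⁴·s⁻⁶·A⁻⁴) · (kg⁻¹·m⁻²·s³·A²) · (kg·m²·s⁻²·A⁻¹) · cd = kg²·m⁴·s⁻⁵·A⁻³·cd.
Right side:
  S = 1/Ω (conductance is reciprocal resistance),
      = kg⁻¹·m⁻²·s³·A².
  So S⁻² = kg²·m⁴·s⁻⁶·A⁻⁴.
  W = J/s (power = energy per time),
      = kg·m²·s⁻³.
  So W⁻¹ = kg⁻¹·m⁻²·s³.
  Wb = V·s (flux: a volt is a weber per second),
      = kg·m²·s⁻²·A⁻¹.
  lm = cd·sr = cd (luminous flux; sr is dimensionless).
  Combining: S⁻²·W⁻¹·Wb·lm·A² = (kg²·m⁴·s⁻⁶·A⁻⁴) · (kg⁻¹·m⁻²·s³) · (kg·m²·s⁻²·A⁻¹) · cd · A² = kg²·m⁴·s⁻⁵·A⁻³·cd.
Both reduce to kg²·m⁴·s⁻⁵·A⁻³·cd.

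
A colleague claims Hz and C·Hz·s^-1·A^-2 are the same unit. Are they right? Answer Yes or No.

No

Left side:
  Hz = 1/s = s⁻¹ (frequency is cycles per second).
Right side:
  C = A·s = s·A (charge = current × time).
  Hz = 1/s = s⁻¹ (frequency is cycles per second).
  Combining: C·Hz·s⁻¹·A⁻² = (s·A) · s⁻¹ · s⁻¹ · A⁻² = s⁻¹·A⁻¹.
Left is s⁻¹; right is s⁻¹·A⁻¹ — different.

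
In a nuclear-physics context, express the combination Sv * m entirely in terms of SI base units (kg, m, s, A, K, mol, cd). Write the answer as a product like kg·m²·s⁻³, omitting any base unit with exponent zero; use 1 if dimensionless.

Sv = m²·s⁻².
Combining: Sv·m = (m²·s⁻²) · m = m³·s⁻².

m³·s⁻²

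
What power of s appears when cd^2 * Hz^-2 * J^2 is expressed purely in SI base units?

-2

Hz = s⁻¹.
So Hz⁻² = s².
J = kg·m²·s⁻².
So J² = kg²·m⁴·s⁻⁴.
Combining: cd²·Hz⁻²·J² = cd² · s² · (kg²·m⁴·s⁻⁴) = kg²·m⁴·s⁻²·cd².
The exponent of s is -2.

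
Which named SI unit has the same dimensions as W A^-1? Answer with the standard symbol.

V

W = J/s (power = energy per time),
    = kg·m²·s⁻³.
Combining: W·A⁻¹ = (kg·m²·s⁻³) · A⁻¹ = kg·m²·s⁻³·A⁻¹.
kg·m²·s⁻³·A⁻¹ is the base-SI form of the volt.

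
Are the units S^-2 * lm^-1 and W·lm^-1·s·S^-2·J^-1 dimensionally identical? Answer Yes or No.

Yes

Left side:
  S = 1/Ω (conductance is reciprocal resistance),
      = kg⁻¹·m⁻²·s³·A².
  So S⁻² = kg²·m⁴·s⁻⁶·A⁻⁴.
  lm = cd·sr = cd (luminous flux; sr is dimensionless).
  So lm⁻¹ = cd⁻¹.
  Combining: S⁻²·lm⁻¹ = (kg²·m⁴·s⁻⁶·A⁻⁴) · cd⁻¹ = kg²·m⁴·s⁻⁶·A⁻⁴·cd⁻¹.
Right side:
  W = kg·m²·s⁻³.
  lm = cd.
  So lm⁻¹ = cd⁻¹.
  S = kg⁻¹·m⁻²·s³·A².
  So S⁻² = kg²·m⁴·s⁻⁶·A⁻⁴.
  J = kg·m²·s⁻².
  So J⁻¹ = kg⁻¹·m⁻²·s².
  Combining: W·lm⁻¹·s·S⁻²·J⁻¹ = (kg·m²·s⁻³) · cd⁻¹ · s · (kg²·m⁴·s⁻⁶·A⁻⁴) · (kg⁻¹·m⁻²·s²) = kg²·m⁴·s⁻⁶·A⁻⁴·cd⁻¹.
Both reduce to kg²·m⁴·s⁻⁶·A⁻⁴·cd⁻¹.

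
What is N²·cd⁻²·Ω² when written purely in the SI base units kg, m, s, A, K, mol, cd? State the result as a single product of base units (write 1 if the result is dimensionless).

kg⁴·m⁶·s⁻¹⁰·A⁻⁴·cd⁻²

N = kg·m·s⁻².
So N² = kg²·m²·s⁻⁴.
Ω = kg·m²·s⁻³·A⁻².
So Ω² = kg²·m⁴·s⁻⁶·A⁻⁴.
Combining: N²·cd⁻²·Ω² = (kg²·m²·s⁻⁴) · cd⁻² · (kg²·m⁴·s⁻⁶·A⁻⁴) = kg⁴·m⁶·s⁻¹⁰·A⁻⁴·cd⁻².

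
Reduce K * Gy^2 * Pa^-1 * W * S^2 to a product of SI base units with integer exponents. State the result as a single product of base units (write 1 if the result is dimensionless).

Gy = m²·s⁻².
So Gy² = m⁴·s⁻⁴.
Pa = kg·m⁻¹·s⁻².
So Pa⁻¹ = kg⁻¹·m·s².
W = kg·m²·s⁻³.
S = kg⁻¹·m⁻²·s³·A².
So S² = kg⁻²·m⁻⁴·s⁶·A⁴.
Combining: K·Gy²·Pa⁻¹·W·S² = K · (m⁴·s⁻⁴) · (kg⁻¹·m·s²) · (kg·m²·s⁻³) · (kg⁻²·m⁻⁴·s⁶·A⁴) = kg⁻²·m³·s·A⁴·K.

kg⁻²·m³·s·A⁴·K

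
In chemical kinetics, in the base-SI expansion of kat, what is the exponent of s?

-1

kat = mol/s = s⁻¹·mol (catalytic activity).
The exponent of s is -1.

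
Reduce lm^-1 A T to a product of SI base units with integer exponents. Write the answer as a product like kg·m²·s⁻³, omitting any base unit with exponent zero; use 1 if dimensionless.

kg·s⁻²·cd⁻¹

lm = cd·sr = cd (luminous flux; sr is dimensionless).
So lm⁻¹ = cd⁻¹.
T = Wb/m² (flux density = flux per area),
    = kg·s⁻²·A⁻¹.
Combining: lm⁻¹·A·T = cd⁻¹ · A · (kg·s⁻²·A⁻¹) = kg·s⁻²·cd⁻¹.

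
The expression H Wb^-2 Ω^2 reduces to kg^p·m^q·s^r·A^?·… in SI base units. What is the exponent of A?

H = Wb/A (inductance = flux per current),
    = kg·m²·s⁻²·A⁻².
Wb = V·s (flux: a volt is a weber per second),
    = kg·m²·s⁻²·A⁻¹.
So Wb⁻² = kg⁻²·m⁻⁴·s⁴·A².
Ω = V/A (resistance = voltage per current),
    = kg·m²·s⁻³·A⁻².
So Ω² = kg²·m⁴·s⁻⁶·A⁻⁴.
Combining: H·Wb⁻²·Ω² = (kg·m²·s⁻²·A⁻²) · (kg⁻²·m⁻⁴·s⁴·A²) · (kg²·m⁴·s⁻⁶·A⁻⁴) = kg·m²·s⁻⁴·A⁻⁴.
The exponent of A is -4.

-4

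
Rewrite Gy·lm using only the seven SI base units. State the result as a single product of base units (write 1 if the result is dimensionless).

m²·s⁻²·cd

Gy = J/kg (absorbed dose = energy per mass),
    = m²·s⁻².
lm = cd·sr = cd (luminous flux; sr is dimensionless).
Combining: Gy·lm = (m²·s⁻²) · cd = m²·s⁻²·cd.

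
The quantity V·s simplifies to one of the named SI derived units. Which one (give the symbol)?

Wb

V = W/A (potential = power per current),
    = kg·m²·s⁻³·A⁻¹.
Combining: V·s = (kg·m²·s⁻³·A⁻¹) · s = kg·m²·s⁻²·A⁻¹.
kg·m²·s⁻²·A⁻¹ is the base-SI form of the weber.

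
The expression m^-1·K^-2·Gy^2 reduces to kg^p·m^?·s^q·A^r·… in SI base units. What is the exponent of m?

3

Gy = J/kg (absorbed dose = energy per mass),
    = m²·s⁻².
So Gy² = m⁴·s⁻⁴.
Combining: m⁻¹·K⁻²·Gy² = m⁻¹ · K⁻² · (m⁴·s⁻⁴) = m³·s⁻⁴·K⁻².
The exponent of m is 3.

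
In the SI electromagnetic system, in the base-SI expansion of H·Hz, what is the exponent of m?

2

H = kg·m²·s⁻²·A⁻².
Hz = s⁻¹.
Combining: H·Hz = (kg·m²·s⁻²·A⁻²) · s⁻¹ = kg·m²·s⁻³·A⁻².
The exponent of m is 2.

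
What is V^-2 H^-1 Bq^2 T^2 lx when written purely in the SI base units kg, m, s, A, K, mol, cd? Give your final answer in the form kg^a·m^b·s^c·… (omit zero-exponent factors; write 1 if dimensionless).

kg⁻¹·m⁻⁸·s²·A²·cd

V = W/A (potential = power per current),
    = kg·m²·s⁻³·A⁻¹.
So V⁻² = kg⁻²·m⁻⁴·s⁶·A².
H = Wb/A (inductance = flux per current),
    = kg·m²·s⁻²·A⁻².
So H⁻¹ = kg⁻¹·m⁻²·s²·A².
Bq = 1/s = s⁻¹ (activity is decays per second).
So Bq² = s⁻².
T = Wb/m² (flux density = flux per area),
    = kg·s⁻²·A⁻¹.
So T² = kg²·s⁻⁴·A⁻².
lx = lm/m² (illuminance = luminous flux per area),
    = m⁻²·cd.
Combining: V⁻²·H⁻¹·Bq²·T²·lx = (kg⁻²·m⁻⁴·s⁶·A²) · (kg⁻¹·m⁻²·s²·A²) · s⁻² · (kg²·s⁻⁴·A⁻²) · (m⁻²·cd) = kg⁻¹·m⁻⁸·s²·A²·cd.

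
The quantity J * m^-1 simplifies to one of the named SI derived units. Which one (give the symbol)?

N

J = N·m (work = force × distance),
    = kg·m²·s⁻².
Combining: J·m⁻¹ = (kg·m²·s⁻²) · m⁻¹ = kg·m·s⁻².
kg·m·s⁻² is the base-SI form of the newton.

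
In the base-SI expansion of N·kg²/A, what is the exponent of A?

N = kg·m/s² = kg·m·s⁻² (force = mass × acceleration).
Combining: N·kg²·A⁻¹ = (kg·m·s⁻²) · kg² · A⁻¹ = kg³·m·s⁻²·A⁻¹.
The exponent of A is -1.

-1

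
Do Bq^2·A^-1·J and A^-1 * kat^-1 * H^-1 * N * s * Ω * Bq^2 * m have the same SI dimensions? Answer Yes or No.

Left side:
  Bq = 1/s = s⁻¹ (activity is decays per second).
  So Bq² = s⁻².
  J = N·m (work = force × distance),
      = kg·m²·s⁻².
  Combining: Bq²·A⁻¹·J = s⁻² · A⁻¹ · (kg·m²·s⁻²) = kg·m²·s⁻⁴·A⁻¹.
Right side:
  kat = mol/s = s⁻¹·mol (catalytic activity).
  So kat⁻¹ = s·mol⁻¹.
  H = Wb/A (inductance = flux per current),
      = kg·m²·s⁻²·A⁻².
  So H⁻¹ = kg⁻¹·m⁻²·s²·A².
  N = kg·m/s² = kg·m·s⁻² (force = mass × acceleration).
  Ω = V/A (resistance = voltage per current),
      = kg·m²·s⁻³·A⁻².
  Bq = 1/s = s⁻¹ (activity is decays per second).
  So Bq² = s⁻².
  Combining: A⁻¹·kat⁻¹·H⁻¹·N·s·Ω·Bq²·m = A⁻¹ · (s·mol⁻¹) · (kg⁻¹·m⁻²·s²·A²) · (kg·m·s⁻²) · s · (kg·m²·s⁻³·A⁻²) · s⁻² · m = kg·m²·s⁻³·A⁻¹·mol⁻¹.
Left is kg·m²·s⁻⁴·A⁻¹; right is kg·m²·s⁻³·A⁻¹·mol⁻¹ — different.

No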